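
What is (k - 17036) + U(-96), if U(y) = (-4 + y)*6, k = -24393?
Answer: -42029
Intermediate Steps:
U(y) = -24 + 6*y
(k - 17036) + U(-96) = (-24393 - 17036) + (-24 + 6*(-96)) = -41429 + (-24 - 576) = -41429 - 600 = -42029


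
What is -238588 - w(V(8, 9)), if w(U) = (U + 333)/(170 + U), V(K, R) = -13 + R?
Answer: -39605937/166 ≈ -2.3859e+5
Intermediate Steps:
w(U) = (333 + U)/(170 + U)
-238588 - w(V(8, 9)) = -238588 - (333 + (-13 + 9))/(170 + (-13 + 9)) = -238588 - (333 - 4)/(170 - 4) = -238588 - 329/166 = -39605937/166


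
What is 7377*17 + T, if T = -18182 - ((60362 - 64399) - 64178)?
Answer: 175442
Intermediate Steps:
T = 50033 (T = -18182 - (-4037 - 64178) = -18182 - 1*(-68215) = -18182 + 68215 = 50033)
7377*17 + T = 7377*17 + 50033 = 125409 + 50033 = 175442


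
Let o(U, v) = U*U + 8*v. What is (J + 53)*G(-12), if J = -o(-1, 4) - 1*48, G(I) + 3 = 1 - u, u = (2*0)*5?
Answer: 56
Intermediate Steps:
o(U, v) = U² + 8*v
u = 0 (u = 0*5 = 0)
G(I) = -2 (G(I) = -3 + (1 - 1*0) = -3 + (1 + 0) = -3 + 1 = -2)
J = -81 (J = -((-1)² + 8*4) - 1*48 = -(1 + 32) - 48 = -1*33 - 48 = -33 - 48 = -81)
(J + 53)*G(-12) = (-81 + 53)*(-2) = -28*(-2) = 56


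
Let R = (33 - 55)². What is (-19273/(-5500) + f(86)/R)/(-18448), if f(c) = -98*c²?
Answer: 90388997/1116104000 ≈ 0.080986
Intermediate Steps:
R = 484 (R = (-22)² = 484)
(-19273/(-5500) + f(86)/R)/(-18448) = (-19273/(-5500) - 98*86²/484)/(-18448) = (-19273*(-1/5500) - 98*7396*(1/484))*(-1/18448) = (19273/5500 - 724808*1/484)*(-1/18448) = (19273/5500 - 181202/121)*(-1/18448) = -90388997/60500*(-1/18448) = 90388997/1116104000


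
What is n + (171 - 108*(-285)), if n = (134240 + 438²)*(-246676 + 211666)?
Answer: -11416169889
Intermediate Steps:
n = -11416200840 (n = (134240 + 191844)*(-35010) = 326084*(-35010) = -11416200840)
n + (171 - 108*(-285)) = -11416200840 + (171 - 108*(-285)) = -11416200840 + (171 + 30780) = -11416200840 + 30951 = -11416169889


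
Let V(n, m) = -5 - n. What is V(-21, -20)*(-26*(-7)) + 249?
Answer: 3161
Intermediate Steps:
V(-21, -20)*(-26*(-7)) + 249 = (-5 - 1*(-21))*(-26*(-7)) + 249 = (-5 + 21)*182 + 249 = 16*182 + 249 = 2912 + 249 = 3161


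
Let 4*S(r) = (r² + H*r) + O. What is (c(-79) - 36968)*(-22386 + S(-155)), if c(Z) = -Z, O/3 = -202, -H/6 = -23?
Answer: 3228340835/4 ≈ 8.0709e+8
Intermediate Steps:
H = 138 (H = -6*(-23) = 138)
O = -606 (O = 3*(-202) = -606)
S(r) = -303/2 + r²/4 + 69*r/2 (S(r) = ((r² + 138*r) - 606)/4 = (-606 + r² + 138*r)/4 = -303/2 + r²/4 + 69*r/2)
(c(-79) - 36968)*(-22386 + S(-155)) = (-1*(-79) - 36968)*(-22386 + (-303/2 + (¼)*(-155)² + (69/2)*(-155))) = (79 - 36968)*(-22386 + (-303/2 + (¼)*24025 - 10695/2)) = -36889*(-22386 + (-303/2 + 24025/4 - 10695/2)) = -36889*(-22386 + 2029/4) = -36889*(-87515/4) = 3228340835/4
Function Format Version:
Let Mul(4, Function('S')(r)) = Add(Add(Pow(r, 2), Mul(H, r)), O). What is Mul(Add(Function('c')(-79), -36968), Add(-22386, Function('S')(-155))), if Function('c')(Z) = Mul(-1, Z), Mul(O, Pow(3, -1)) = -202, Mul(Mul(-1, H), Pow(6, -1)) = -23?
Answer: Rational(3228340835, 4) ≈ 8.0709e+8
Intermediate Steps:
H = 138 (H = Mul(-6, -23) = 138)
O = -606 (O = Mul(3, -202) = -606)
Function('S')(r) = Add(Rational(-303, 2), Mul(Rational(1, 4), Pow(r, 2)), Mul(Rational(69, 2), r)) (Function('S')(r) = Mul(Rational(1, 4), Add(Add(Pow(r, 2), Mul(138, r)), -606)) = Mul(Rational(1, 4), Add(-606, Pow(r, 2), Mul(138, r))) = Add(Rational(-303, 2), Mul(Rational(1, 4), Pow(r, 2)), Mul(Rational(69, 2), r)))
Mul(Add(Function('c')(-79), -36968), Add(-22386, Function('S')(-155))) = Mul(Add(Mul(-1, -79), -36968), Add(-22386, Add(Rational(-303, 2), Mul(Rational(1, 4), Pow(-155, 2)), Mul(Rational(69, 2), -155)))) = Mul(Add(79, -36968), Add(-22386, Add(Rational(-303, 2), Mul(Rational(1, 4), 24025), Rational(-10695, 2)))) = Mul(-36889, Add(-22386, Add(Rational(-303, 2), Rational(24025, 4), Rational(-10695, 2)))) = Mul(-36889, Add(-22386, Rational(2029, 4))) = Mul(-36889, Rational(-87515, 4)) = Rational(3228340835, 4)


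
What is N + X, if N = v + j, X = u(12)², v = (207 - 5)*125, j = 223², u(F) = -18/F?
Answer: 299925/4 ≈ 74981.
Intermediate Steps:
j = 49729
v = 25250 (v = 202*125 = 25250)
X = 9/4 (X = (-18/12)² = (-18*1/12)² = (-3/2)² = 9/4 ≈ 2.2500)
N = 74979 (N = 25250 + 49729 = 74979)
N + X = 74979 + 9/4 = 299925/4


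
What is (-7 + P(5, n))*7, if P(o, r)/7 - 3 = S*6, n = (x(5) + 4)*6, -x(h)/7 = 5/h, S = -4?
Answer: -1078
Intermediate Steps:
x(h) = -35/h
n = -18 (n = (-35/5 + 4)*6 = (-35*⅕ + 4)*6 = (-7 + 4)*6 = -3*6 = -18)
P(o, r) = -147 (P(o, r) = 21 + 7*(-4*6) = 21 + 7*(-24) = 21 - 168 = -147)
(-7 + P(5, n))*7 = (-7 - 147)*7 = -154*7 = -1078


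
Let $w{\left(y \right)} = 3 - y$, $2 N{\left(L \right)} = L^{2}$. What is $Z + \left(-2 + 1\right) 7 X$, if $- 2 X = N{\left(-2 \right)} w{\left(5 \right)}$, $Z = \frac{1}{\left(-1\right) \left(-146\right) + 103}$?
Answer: $- \frac{3485}{249} \approx -13.996$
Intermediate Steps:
$Z = \frac{1}{249}$ ($Z = \frac{1}{146 + 103} = \frac{1}{249} \approx 0.0040161$)
$N{\left(L \right)} = \frac{L^{2}}{2}$
$X = 2$ ($X = - \frac{\frac{\left(-2\right)^{2}}{2} \left(3 - 5\right)}{2} = - \frac{\frac{1}{2} \cdot 4 \left(3 - 5\right)}{2} = - \frac{2 \left(-2\right)}{2} = \left(- \frac{1}{2}\right) \left(-4\right) = 2$)
$Z + \left(-2 + 1\right) 7 X = \frac{1}{249} + \left(-2 + 1\right) 7 \cdot 2 = \frac{1}{249} + \left(-1\right) 7 \cdot 2 = \frac{1}{249} - 14 = - \frac{3485}{249}$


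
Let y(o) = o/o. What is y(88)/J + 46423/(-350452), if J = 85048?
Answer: -986958213/7451310424 ≈ -0.13245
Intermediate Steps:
y(o) = 1
y(88)/J + 46423/(-350452) = 1/85048 + 46423/(-350452) = 1*(1/85048) + 46423*(-1/350452) = 1/85048 - 46423/350452 = -986958213/7451310424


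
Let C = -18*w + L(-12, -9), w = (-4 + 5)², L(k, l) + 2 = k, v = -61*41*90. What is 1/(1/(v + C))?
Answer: -225122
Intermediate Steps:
v = -225090 (v = -2501*90 = -225090)
L(k, l) = -2 + k
w = 1 (w = 1² = 1)
C = -32 (C = -18*1 + (-2 - 12) = -18 - 14 = -32)
1/(1/(v + C)) = 1/(1/(-225090 - 32)) = 1/(1/(-225122)) = 1/(-1/225122) = -225122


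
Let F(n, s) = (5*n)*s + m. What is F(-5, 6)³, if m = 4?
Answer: -3112136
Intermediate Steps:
F(n, s) = 4 + 5*n*s (F(n, s) = (5*n)*s + 4 = 5*n*s + 4 = 4 + 5*n*s)
F(-5, 6)³ = (4 + 5*(-5)*6)³ = (4 - 150)³ = (-146)³ = -3112136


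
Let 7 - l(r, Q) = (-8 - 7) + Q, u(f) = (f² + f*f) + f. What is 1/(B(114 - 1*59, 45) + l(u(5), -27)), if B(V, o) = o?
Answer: 1/94 ≈ 0.010638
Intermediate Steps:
u(f) = f + 2*f² (u(f) = (f² + f²) + f = 2*f² + f = f + 2*f²)
l(r, Q) = 22 - Q (l(r, Q) = 7 - ((-8 - 7) + Q) = 7 - (-15 + Q) = 7 + (15 - Q) = 22 - Q)
1/(B(114 - 1*59, 45) + l(u(5), -27)) = 1/(45 + (22 - 1*(-27))) = 1/(45 + (22 + 27)) = 1/(45 + 49) = 1/94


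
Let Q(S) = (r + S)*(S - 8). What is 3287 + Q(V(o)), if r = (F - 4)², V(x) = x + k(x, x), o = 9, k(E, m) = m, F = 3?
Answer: 3477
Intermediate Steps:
V(x) = 2*x (V(x) = x + x = 2*x)
r = 1 (r = (3 - 4)² = (-1)² = 1)
Q(S) = (1 + S)*(-8 + S) (Q(S) = (1 + S)*(S - 8) = (1 + S)*(-8 + S))
3287 + Q(V(o)) = 3287 + (-8 + (2*9)² - 14*9) = 3287 + (-8 + 18² - 7*18) = 3287 + (-8 + 324 - 126) = 3287 + 190 = 3477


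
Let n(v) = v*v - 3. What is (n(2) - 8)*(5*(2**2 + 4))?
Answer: -280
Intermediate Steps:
n(v) = -3 + v**2 (n(v) = v**2 - 3 = -3 + v**2)
(n(2) - 8)*(5*(2**2 + 4)) = ((-3 + 2**2) - 8)*(5*(2**2 + 4)) = ((-3 + 4) - 8)*(5*(4 + 4)) = (1 - 8)*(5*8) = -7*40 = -280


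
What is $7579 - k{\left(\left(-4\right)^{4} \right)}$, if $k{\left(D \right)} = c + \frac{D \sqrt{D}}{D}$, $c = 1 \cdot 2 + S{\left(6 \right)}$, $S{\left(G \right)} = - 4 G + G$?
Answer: $7579$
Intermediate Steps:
$S{\left(G \right)} = - 3 G$
$c = -16$ ($c = 1 \cdot 2 - 18 = 2 - 18 = -16$)
$k{\left(D \right)} = -16 + \sqrt{D}$ ($k{\left(D \right)} = -16 + \frac{D \sqrt{D}}{D} = -16 + \frac{D^{\frac{3}{2}}}{D} = -16 + \sqrt{D}$)
$7579 - k{\left(\left(-4\right)^{4} \right)} = 7579 - \left(-16 + \sqrt{\left(-4\right)^{4}}\right) = 7579 - \left(-16 + \sqrt{256}\right) = 7579 - \left(-16 + 16\right) = 7579 - 0 = 7579 + 0 = 7579$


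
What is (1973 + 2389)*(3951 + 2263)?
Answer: 27105468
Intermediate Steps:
(1973 + 2389)*(3951 + 2263) = 4362*6214 = 27105468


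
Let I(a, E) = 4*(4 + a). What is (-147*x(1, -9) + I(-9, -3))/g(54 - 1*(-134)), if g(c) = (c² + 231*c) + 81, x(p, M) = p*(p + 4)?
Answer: -755/78853 ≈ -0.0095748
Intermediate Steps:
I(a, E) = 16 + 4*a
x(p, M) = p*(4 + p)
g(c) = 81 + c² + 231*c
(-147*x(1, -9) + I(-9, -3))/g(54 - 1*(-134)) = (-147*(4 + 1) + (16 + 4*(-9)))/(81 + (54 - 1*(-134))² + 231*(54 - 1*(-134))) = (-147*5 + (16 - 36))/(81 + (54 + 134)² + 231*(54 + 134)) = (-147*5 - 20)/(81 + 188² + 231*188) = (-735 - 20)/(81 + 35344 + 43428) = -755/78853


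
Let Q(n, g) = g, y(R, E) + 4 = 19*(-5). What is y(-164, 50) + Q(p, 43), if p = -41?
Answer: -56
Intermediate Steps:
y(R, E) = -99 (y(R, E) = -4 + 19*(-5) = -4 - 95 = -99)
y(-164, 50) + Q(p, 43) = -99 + 43 = -56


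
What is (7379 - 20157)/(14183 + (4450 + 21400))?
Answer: -12778/40033 ≈ -0.31919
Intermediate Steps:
(7379 - 20157)/(14183 + (4450 + 21400)) = -12778/(14183 + 25850) = -12778/40033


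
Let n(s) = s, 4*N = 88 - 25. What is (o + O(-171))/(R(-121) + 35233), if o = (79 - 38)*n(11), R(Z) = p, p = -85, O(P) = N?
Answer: 1867/140592 ≈ 0.013280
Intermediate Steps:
N = 63/4 (N = (88 - 25)/4 = (¼)*63 = 63/4 ≈ 15.750)
O(P) = 63/4
R(Z) = -85
o = 451 (o = (79 - 38)*11 = 41*11 = 451)
(o + O(-171))/(R(-121) + 35233) = (451 + 63/4)/(-85 + 35233) = (1867/4)/35148 = (1867/4)*(1/35148) = 1867/140592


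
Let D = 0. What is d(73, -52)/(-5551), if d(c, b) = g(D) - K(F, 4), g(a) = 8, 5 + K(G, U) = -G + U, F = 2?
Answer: -11/5551 ≈ -0.0019816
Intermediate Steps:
K(G, U) = -5 + U - G (K(G, U) = -5 + (-G + U) = -5 + (U - G) = -5 + U - G)
d(c, b) = 11 (d(c, b) = 8 - (-5 + 4 - 1*2) = 8 - (-5 + 4 - 2) = 8 - 1*(-3) = 8 + 3 = 11)
d(73, -52)/(-5551) = 11/(-5551) = 11*(-1/5551) = -11/5551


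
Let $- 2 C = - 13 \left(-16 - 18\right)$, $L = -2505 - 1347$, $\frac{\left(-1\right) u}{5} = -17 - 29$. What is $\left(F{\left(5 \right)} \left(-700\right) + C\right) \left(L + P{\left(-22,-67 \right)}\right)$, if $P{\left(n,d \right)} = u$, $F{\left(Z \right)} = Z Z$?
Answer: $64185462$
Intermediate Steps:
$F{\left(Z \right)} = Z^{2}$
$u = 230$ ($u = - 5 \left(-17 - 29\right) = \left(-5\right) \left(-46\right) = 230$)
$P{\left(n,d \right)} = 230$
$L = -3852$
$C = -221$ ($C = - \frac{\left(-13\right) \left(-16 - 18\right)}{2} = - \frac{\left(-13\right) \left(-34\right)}{2} = \left(- \frac{1}{2}\right) 442 = -221$)
$\left(F{\left(5 \right)} \left(-700\right) + C\right) \left(L + P{\left(-22,-67 \right)}\right) = \left(5^{2} \left(-700\right) - 221\right) \left(-3852 + 230\right) = \left(25 \left(-700\right) - 221\right) \left(-3622\right) = \left(-17500 - 221\right) \left(-3622\right) = \left(-17721\right) \left(-3622\right) = 64185462$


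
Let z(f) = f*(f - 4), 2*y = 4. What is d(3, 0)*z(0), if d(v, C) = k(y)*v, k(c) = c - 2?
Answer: 0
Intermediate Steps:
y = 2 (y = (½)*4 = 2)
k(c) = -2 + c
z(f) = f*(-4 + f)
d(v, C) = 0 (d(v, C) = (-2 + 2)*v = 0*v = 0)
d(3, 0)*z(0) = 0*(0*(-4 + 0)) = 0*(0*(-4)) = 0*0 = 0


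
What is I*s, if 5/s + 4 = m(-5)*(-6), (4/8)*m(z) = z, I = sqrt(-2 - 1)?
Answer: 5*I*sqrt(3)/56 ≈ 0.15465*I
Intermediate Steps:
I = I*sqrt(3) (I = sqrt(-3) = I*sqrt(3) ≈ 1.732*I)
m(z) = 2*z
s = 5/56 (s = 5/(-4 + (2*(-5))*(-6)) = 5/(-4 - 10*(-6)) = 5/(-4 + 60) = 5/56 ≈ 0.089286)
I*s = (I*sqrt(3))*(5/56) = 5*I*sqrt(3)/56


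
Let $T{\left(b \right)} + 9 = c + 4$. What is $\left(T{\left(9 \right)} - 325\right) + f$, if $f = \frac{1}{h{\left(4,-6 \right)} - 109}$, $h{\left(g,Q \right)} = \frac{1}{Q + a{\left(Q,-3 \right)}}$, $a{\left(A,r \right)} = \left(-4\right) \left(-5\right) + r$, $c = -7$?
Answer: $- \frac{403737}{1198} \approx -337.01$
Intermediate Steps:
$a{\left(A,r \right)} = 20 + r$
$h{\left(g,Q \right)} = \frac{1}{17 + Q}$ ($h{\left(g,Q \right)} = \frac{1}{Q + \left(20 - 3\right)} = \frac{1}{Q + 17} = \frac{1}{17 + Q}$)
$T{\left(b \right)} = -12$ ($T{\left(b \right)} = -9 + \left(-7 + 4\right) = -9 - 3 = -12$)
$f = - \frac{11}{1198}$ ($f = \frac{1}{\frac{1}{17 - 6} - 109} = \frac{1}{\frac{1}{11} - 109} = \frac{1}{- \frac{1198}{11}} = - \frac{11}{1198} \approx -0.009182$)
$\left(T{\left(9 \right)} - 325\right) + f = \left(-12 - 325\right) - \frac{11}{1198} = -337 - \frac{11}{1198} = - \frac{403737}{1198}$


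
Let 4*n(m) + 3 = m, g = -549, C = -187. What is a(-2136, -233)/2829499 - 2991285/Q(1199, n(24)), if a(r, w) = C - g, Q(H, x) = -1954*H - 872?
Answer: 8464686342131/6631547737282 ≈ 1.2764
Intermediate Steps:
n(m) = -¾ + m/4
Q(H, x) = -872 - 1954*H
a(r, w) = 362 (a(r, w) = -187 - 1*(-549) = -187 + 549 = 362)
a(-2136, -233)/2829499 - 2991285/Q(1199, n(24)) = 362/2829499 - 2991285/(-872 - 1954*1199) = 362*(1/2829499) - 2991285/(-872 - 2342846) = 362/2829499 - 2991285/(-2343718) = 362/2829499 - 2991285*(-1/2343718) = 362/2829499 + 2991285/2343718 = 8464686342131/6631547737282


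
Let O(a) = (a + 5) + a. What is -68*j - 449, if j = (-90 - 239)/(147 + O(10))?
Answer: -13714/43 ≈ -318.93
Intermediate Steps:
O(a) = 5 + 2*a (O(a) = (5 + a) + a = 5 + 2*a)
j = -329/172 (j = (-90 - 239)/(147 + (5 + 2*10)) = -329/(147 + (5 + 20)) = -329/(147 + 25) = -329/172 ≈ -1.9128)
-68*j - 449 = -68*(-329/172) - 449 = 5593/43 - 449 = -13714/43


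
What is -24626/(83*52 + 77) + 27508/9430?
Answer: -2421316/900565 ≈ -2.6887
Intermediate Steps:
-24626/(83*52 + 77) + 27508/9430 = -24626/(4316 + 77) + 27508*(1/9430) = -24626/4393 + 598/205 = -2421316/900565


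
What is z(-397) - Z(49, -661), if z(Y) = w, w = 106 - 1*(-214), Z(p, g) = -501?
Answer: 821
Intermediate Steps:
w = 320 (w = 106 + 214 = 320)
z(Y) = 320
z(-397) - Z(49, -661) = 320 - 1*(-501) = 320 + 501 = 821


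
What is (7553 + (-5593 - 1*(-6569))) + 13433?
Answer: 21962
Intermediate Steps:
(7553 + (-5593 - 1*(-6569))) + 13433 = (7553 + (-5593 + 6569)) + 13433 = (7553 + 976) + 13433 = 8529 + 13433 = 21962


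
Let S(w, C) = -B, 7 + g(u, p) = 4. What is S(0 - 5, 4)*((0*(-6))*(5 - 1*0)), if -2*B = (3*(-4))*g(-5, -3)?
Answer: 0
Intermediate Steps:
g(u, p) = -3 (g(u, p) = -7 + 4 = -3)
B = -18 (B = -3*(-4)*(-3)/2 = -(-6)*(-3) = -½*36 = -18)
S(w, C) = 18 (S(w, C) = -1*(-18) = 18)
S(0 - 5, 4)*((0*(-6))*(5 - 1*0)) = 18*((0*(-6))*(5 - 1*0)) = 18*(0*(5 + 0)) = 18*(0*5) = 18*0 = 0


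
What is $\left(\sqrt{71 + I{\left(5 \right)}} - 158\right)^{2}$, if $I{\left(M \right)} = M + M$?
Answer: $22201$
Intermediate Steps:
$I{\left(M \right)} = 2 M$
$\left(\sqrt{71 + I{\left(5 \right)}} - 158\right)^{2} = \left(\sqrt{71 + 2 \cdot 5} - 158\right)^{2} = \left(\sqrt{71 + 10} - 158\right)^{2} = \left(\sqrt{81} - 158\right)^{2} = \left(9 - 158\right)^{2} = \left(-149\right)^{2} = 22201$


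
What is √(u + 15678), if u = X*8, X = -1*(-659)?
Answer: 5*√838 ≈ 144.74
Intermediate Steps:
X = 659
u = 5272 (u = 659*8 = 5272)
√(u + 15678) = √(5272 + 15678) = √20950 = 5*√838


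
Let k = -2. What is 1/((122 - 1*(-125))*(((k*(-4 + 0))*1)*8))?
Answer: 1/15808 ≈ 6.3259e-5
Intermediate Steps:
1/((122 - 1*(-125))*(((k*(-4 + 0))*1)*8)) = 1/((122 - 1*(-125))*((-2*(-4 + 0)*1)*8)) = 1/((122 + 125)*((-2*(-4)*1)*8)) = 1/(247*((8*1)*8)) = 1/(247*(8*8)) = 1/(247*64) = 1/15808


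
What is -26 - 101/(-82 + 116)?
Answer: -985/34 ≈ -28.971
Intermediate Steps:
-26 - 101/(-82 + 116) = -26 - 101/34 = -985/34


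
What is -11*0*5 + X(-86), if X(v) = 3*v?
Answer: -258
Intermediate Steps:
-11*0*5 + X(-86) = -11*0*5 + 3*(-86) = 0*5 - 258 = 0 - 258 = -258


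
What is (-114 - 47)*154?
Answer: -24794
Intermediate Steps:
(-114 - 47)*154 = -161*154 = -24794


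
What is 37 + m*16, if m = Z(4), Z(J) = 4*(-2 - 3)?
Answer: -283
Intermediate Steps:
Z(J) = -20 (Z(J) = 4*(-5) = -20)
m = -20
37 + m*16 = 37 - 20*16 = 37 - 320 = -283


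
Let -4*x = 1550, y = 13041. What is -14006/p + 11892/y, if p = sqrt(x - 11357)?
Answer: 3964/4347 + 14006*I*sqrt(46978)/23489 ≈ 0.91189 + 129.24*I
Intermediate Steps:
x = -775/2 (x = -1/4*1550 = -775/2 ≈ -387.50)
p = I*sqrt(46978)/2 (p = sqrt(-775/2 - 11357) = sqrt(-23489/2) = I*sqrt(46978)/2 ≈ 108.37*I)
-14006/p + 11892/y = -14006*(-I*sqrt(46978)/23489) + 11892/13041 = -(-14006)*I*sqrt(46978)/23489 + 11892*(1/13041) = 14006*I*sqrt(46978)/23489 + 3964/4347 = 3964/4347 + 14006*I*sqrt(46978)/23489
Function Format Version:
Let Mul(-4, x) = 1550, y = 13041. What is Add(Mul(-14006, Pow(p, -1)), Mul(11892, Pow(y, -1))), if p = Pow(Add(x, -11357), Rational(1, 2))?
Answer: Add(Rational(3964, 4347), Mul(Rational(14006, 23489), I, Pow(46978, Rational(1, 2)))) ≈ Add(0.91189, Mul(129.24, I))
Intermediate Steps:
x = Rational(-775, 2) (x = Mul(Rational(-1, 4), 1550) = Rational(-775, 2) ≈ -387.50)
p = Mul(Rational(1, 2), I, Pow(46978, Rational(1, 2))) (p = Pow(Add(Rational(-775, 2), -11357), Rational(1, 2)) = Pow(Rational(-23489, 2), Rational(1, 2)) = Mul(Rational(1, 2), I, Pow(46978, Rational(1, 2))) ≈ Mul(108.37, I))
Add(Mul(-14006, Pow(p, -1)), Mul(11892, Pow(y, -1))) = Add(Mul(-14006, Pow(Mul(Rational(1, 2), I, Pow(46978, Rational(1, 2))), -1)), Mul(11892, Pow(13041, -1))) = Add(Mul(-14006, Mul(Rational(-1, 23489), I, Pow(46978, Rational(1, 2)))), Mul(11892, Rational(1, 13041))) = Add(Mul(Rational(14006, 23489), I, Pow(46978, Rational(1, 2))), Rational(3964, 4347)) = Add(Rational(3964, 4347), Mul(Rational(14006, 23489), I, Pow(46978, Rational(1, 2))))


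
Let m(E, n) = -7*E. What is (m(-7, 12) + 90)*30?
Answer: 4170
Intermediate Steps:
(m(-7, 12) + 90)*30 = (-7*(-7) + 90)*30 = (49 + 90)*30 = 139*30 = 4170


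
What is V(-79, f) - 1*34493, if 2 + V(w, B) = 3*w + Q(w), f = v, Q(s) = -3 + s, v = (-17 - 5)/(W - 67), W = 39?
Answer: -34814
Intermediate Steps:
v = 11/14 (v = (-17 - 5)/(39 - 67) = -22/(-28) = -22*(-1/28) = 11/14 ≈ 0.78571)
f = 11/14 ≈ 0.78571
V(w, B) = -5 + 4*w (V(w, B) = -2 + (3*w + (-3 + w)) = -2 + (-3 + 4*w) = -5 + 4*w)
V(-79, f) - 1*34493 = (-5 + 4*(-79)) - 1*34493 = (-5 - 316) - 34493 = -321 - 34493 = -34814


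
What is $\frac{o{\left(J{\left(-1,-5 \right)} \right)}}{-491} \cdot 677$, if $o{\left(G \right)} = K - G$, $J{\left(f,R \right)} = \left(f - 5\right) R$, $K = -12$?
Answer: $\frac{28434}{491} \approx 57.91$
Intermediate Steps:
$J{\left(f,R \right)} = R \left(-5 + f\right)$ ($J{\left(f,R \right)} = \left(-5 + f\right) R = R \left(-5 + f\right)$)
$o{\left(G \right)} = -12 - G$
$\frac{o{\left(J{\left(-1,-5 \right)} \right)}}{-491} \cdot 677 = \frac{-12 - - 5 \left(-5 - 1\right)}{-491} \cdot 677 = \left(-12 - \left(-5\right) \left(-6\right)\right) \left(- \frac{1}{491}\right) 677 = \left(-12 - 30\right) \left(- \frac{1}{491}\right) 677 = \left(-42\right) \left(- \frac{1}{491}\right) 677 = \frac{42}{491} \cdot 677 = \frac{28434}{491}$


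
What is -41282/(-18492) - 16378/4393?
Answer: -2641525/1765986 ≈ -1.4958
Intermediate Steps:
-41282/(-18492) - 16378/4393 = -41282*(-1/18492) - 16378*1/4393 = 20641/9246 - 16378/4393 = -2641525/1765986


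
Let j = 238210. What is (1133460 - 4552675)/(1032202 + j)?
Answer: -3419215/1270412 ≈ -2.6914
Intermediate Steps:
(1133460 - 4552675)/(1032202 + j) = (1133460 - 4552675)/(1032202 + 238210) = -3419215/1270412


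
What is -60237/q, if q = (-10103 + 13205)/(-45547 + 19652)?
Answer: 519945705/1034 ≈ 5.0285e+5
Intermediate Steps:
q = -3102/25895 (q = 3102/(-25895) = 3102*(-1/25895) = -3102/25895 ≈ -0.11979)
-60237/q = -60237/(-3102/25895) = -60237*(-25895/3102) = 519945705/1034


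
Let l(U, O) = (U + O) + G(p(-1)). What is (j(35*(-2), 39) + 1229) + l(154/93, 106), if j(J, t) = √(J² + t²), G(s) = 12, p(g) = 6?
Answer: 125425/93 + √6421 ≈ 1428.8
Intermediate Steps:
l(U, O) = 12 + O + U (l(U, O) = (U + O) + 12 = (O + U) + 12 = 12 + O + U)
(j(35*(-2), 39) + 1229) + l(154/93, 106) = (√((35*(-2))² + 39²) + 1229) + (12 + 106 + 154/93) = (√((-70)² + 1521) + 1229) + (12 + 106 + 154*(1/93)) = (√(4900 + 1521) + 1229) + (12 + 106 + 154/93) = (√6421 + 1229) + 11128/93 = (1229 + √6421) + 11128/93 = 125425/93 + √6421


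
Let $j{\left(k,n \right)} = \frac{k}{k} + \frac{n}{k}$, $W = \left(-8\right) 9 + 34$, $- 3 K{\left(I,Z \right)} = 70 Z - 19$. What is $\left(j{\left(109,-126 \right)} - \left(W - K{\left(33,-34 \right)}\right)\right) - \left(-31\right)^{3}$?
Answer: $\frac{10015523}{327} \approx 30629.0$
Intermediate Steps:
$K{\left(I,Z \right)} = \frac{19}{3} - \frac{70 Z}{3}$ ($K{\left(I,Z \right)} = - \frac{70 Z - 19}{3} = - \frac{-19 + 70 Z}{3} = \frac{19}{3} - \frac{70 Z}{3}$)
$W = -38$ ($W = -72 + 34 = -38$)
$j{\left(k,n \right)} = 1 + \frac{n}{k}$
$\left(j{\left(109,-126 \right)} - \left(W - K{\left(33,-34 \right)}\right)\right) - \left(-31\right)^{3} = \left(\frac{109 - 126}{109} - \left(-38 - \left(\frac{19}{3} - - \frac{2380}{3}\right)\right)\right) - \left(-31\right)^{3} = \left(\frac{1}{109} \left(-17\right) - \left(-38 - \left(\frac{19}{3} + \frac{2380}{3}\right)\right)\right) - -29791 = \left(- \frac{17}{109} - \left(-38 - \frac{2399}{3}\right)\right) + 29791 = \left(- \frac{17}{109} - - \frac{2513}{3}\right) + 29791 = \left(- \frac{17}{109} + \frac{2513}{3}\right) + 29791 = \frac{273866}{327} + 29791 = \frac{10015523}{327}$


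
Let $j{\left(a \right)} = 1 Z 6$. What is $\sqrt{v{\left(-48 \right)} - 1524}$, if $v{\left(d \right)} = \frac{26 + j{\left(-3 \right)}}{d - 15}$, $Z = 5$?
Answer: $\frac{2 i \sqrt{3431}}{3} \approx 39.05 i$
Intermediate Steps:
$j{\left(a \right)} = 30$ ($j{\left(a \right)} = 1 \cdot 5 \cdot 6 = 5 \cdot 6 = 30$)
$v{\left(d \right)} = \frac{56}{-15 + d}$ ($v{\left(d \right)} = \frac{26 + 30}{d - 15} = \frac{56}{-15 + d}$)
$\sqrt{v{\left(-48 \right)} - 1524} = \sqrt{\frac{56}{-15 - 48} - 1524} = \sqrt{\frac{56}{-63} - 1524} = \sqrt{56 \left(- \frac{1}{63}\right) - 1524} = \sqrt{- \frac{8}{9} - 1524} = \sqrt{- \frac{13724}{9}} = \frac{2 i \sqrt{3431}}{3}$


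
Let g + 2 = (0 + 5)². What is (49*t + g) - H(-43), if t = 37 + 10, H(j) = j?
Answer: 2369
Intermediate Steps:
g = 23 (g = -2 + (0 + 5)² = -2 + 5² = -2 + 25 = 23)
t = 47
(49*t + g) - H(-43) = (49*47 + 23) - 1*(-43) = (2303 + 23) + 43 = 2326 + 43 = 2369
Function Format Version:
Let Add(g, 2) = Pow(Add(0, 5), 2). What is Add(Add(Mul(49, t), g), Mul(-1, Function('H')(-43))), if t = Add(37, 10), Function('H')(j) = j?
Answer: 2369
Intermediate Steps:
g = 23 (g = Add(-2, Pow(Add(0, 5), 2)) = Add(-2, Pow(5, 2)) = Add(-2, 25) = 23)
t = 47
Add(Add(Mul(49, t), g), Mul(-1, Function('H')(-43))) = Add(Add(Mul(49, 47), 23), Mul(-1, -43)) = Add(Add(2303, 23), 43) = Add(2326, 43) = 2369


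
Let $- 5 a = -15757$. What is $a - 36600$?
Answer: $- \frac{167243}{5} \approx -33449.0$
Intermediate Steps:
$a = \frac{15757}{5}$ ($a = \left(- \frac{1}{5}\right) \left(-15757\right) = \frac{15757}{5} \approx 3151.4$)
$a - 36600 = \frac{15757}{5} - 36600 = - \frac{167243}{5}$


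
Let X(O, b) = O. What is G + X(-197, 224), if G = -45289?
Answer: -45486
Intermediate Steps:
G + X(-197, 224) = -45289 - 197 = -45486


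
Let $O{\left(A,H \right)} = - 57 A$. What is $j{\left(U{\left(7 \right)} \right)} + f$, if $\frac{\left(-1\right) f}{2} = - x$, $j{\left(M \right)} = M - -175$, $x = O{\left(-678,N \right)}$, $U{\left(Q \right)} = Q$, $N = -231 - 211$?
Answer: $77474$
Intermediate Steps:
$N = -442$ ($N = -231 - 211 = -442$)
$x = 38646$ ($x = \left(-57\right) \left(-678\right) = 38646$)
$j{\left(M \right)} = 175 + M$ ($j{\left(M \right)} = M + 175 = 175 + M$)
$f = 77292$ ($f = - 2 \left(\left(-1\right) 38646\right) = \left(-2\right) \left(-38646\right) = 77292$)
$j{\left(U{\left(7 \right)} \right)} + f = \left(175 + 7\right) + 77292 = 182 + 77292 = 77474$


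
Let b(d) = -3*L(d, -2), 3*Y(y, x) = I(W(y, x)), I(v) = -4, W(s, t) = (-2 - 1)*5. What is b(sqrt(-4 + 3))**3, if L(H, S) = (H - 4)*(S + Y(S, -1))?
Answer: -52000 + 47000*I ≈ -52000.0 + 47000.0*I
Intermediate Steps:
W(s, t) = -15 (W(s, t) = -3*5 = -15)
Y(y, x) = -4/3 (Y(y, x) = (1/3)*(-4) = -4/3)
L(H, S) = (-4 + H)*(-4/3 + S) (L(H, S) = (H - 4)*(S - 4/3) = (-4 + H)*(-4/3 + S))
b(d) = -40 + 10*d (b(d) = -3*(16/3 - 4*(-2) - 4*d/3 + d*(-2)) = -3*(16/3 + 8 - 4*d/3 - 2*d) = -3*(40/3 - 10*d/3) = -40 + 10*d)
b(sqrt(-4 + 3))**3 = (-40 + 10*sqrt(-4 + 3))**3 = (-40 + 10*sqrt(-1))**3 = (-40 + 10*I)**3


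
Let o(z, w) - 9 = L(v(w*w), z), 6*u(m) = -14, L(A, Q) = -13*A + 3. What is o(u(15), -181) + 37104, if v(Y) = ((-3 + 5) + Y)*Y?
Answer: -13953495243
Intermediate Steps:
v(Y) = Y*(2 + Y) (v(Y) = (2 + Y)*Y = Y*(2 + Y))
L(A, Q) = 3 - 13*A
u(m) = -7/3 (u(m) = (1/6)*(-14) = -7/3)
o(z, w) = 12 - 13*w**2*(2 + w**2) (o(z, w) = 9 + (3 - 13*w*w*(2 + w*w)) = 9 + (3 - 13*w**2*(2 + w**2)) = 12 - 13*w**2*(2 + w**2))
o(u(15), -181) + 37104 = (12 - 26*(-181)**2 - 13*(-181)**4) + 37104 = (12 - 26*32761 - 13*1073283121) + 37104 = (12 - 851786 - 13952680573) + 37104 = -13953532347 + 37104 = -13953495243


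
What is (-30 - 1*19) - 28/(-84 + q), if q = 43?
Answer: -1981/41 ≈ -48.317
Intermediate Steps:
(-30 - 1*19) - 28/(-84 + q) = (-30 - 1*19) - 28/(-84 + 43) = (-30 - 19) - 28/(-41) = -49 - 28*(-1/41) = -49 + 28/41 = -1981/41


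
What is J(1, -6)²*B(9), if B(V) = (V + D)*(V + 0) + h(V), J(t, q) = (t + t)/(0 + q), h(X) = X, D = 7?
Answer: 17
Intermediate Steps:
J(t, q) = 2*t/q (J(t, q) = (2*t)/q = 2*t/q)
B(V) = V + V*(7 + V) (B(V) = (V + 7)*(V + 0) + V = (7 + V)*V + V = V*(7 + V) + V = V + V*(7 + V))
J(1, -6)²*B(9) = (2*1/(-6))²*(9*(8 + 9)) = (2*1*(-⅙))²*(9*17) = (-⅓)²*153 = (⅑)*153 = 17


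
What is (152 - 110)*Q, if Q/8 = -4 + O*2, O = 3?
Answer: 672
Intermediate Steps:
Q = 16 (Q = 8*(-4 + 3*2) = 8*(-4 + 6) = 8*2 = 16)
(152 - 110)*Q = (152 - 110)*16 = 42*16 = 672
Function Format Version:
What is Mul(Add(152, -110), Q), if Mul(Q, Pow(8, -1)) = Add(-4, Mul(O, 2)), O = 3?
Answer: 672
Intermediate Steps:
Q = 16 (Q = Mul(8, Add(-4, Mul(3, 2))) = Mul(8, Add(-4, 6)) = Mul(8, 2) = 16)
Mul(Add(152, -110), Q) = Mul(Add(152, -110), 16) = Mul(42, 16) = 672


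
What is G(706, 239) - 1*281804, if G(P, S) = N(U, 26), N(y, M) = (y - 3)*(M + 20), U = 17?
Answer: -281160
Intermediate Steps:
N(y, M) = (-3 + y)*(20 + M)
G(P, S) = 644 (G(P, S) = -60 - 3*26 + 20*17 + 26*17 = -60 - 78 + 340 + 442 = 644)
G(706, 239) - 1*281804 = 644 - 1*281804 = 644 - 281804 = -281160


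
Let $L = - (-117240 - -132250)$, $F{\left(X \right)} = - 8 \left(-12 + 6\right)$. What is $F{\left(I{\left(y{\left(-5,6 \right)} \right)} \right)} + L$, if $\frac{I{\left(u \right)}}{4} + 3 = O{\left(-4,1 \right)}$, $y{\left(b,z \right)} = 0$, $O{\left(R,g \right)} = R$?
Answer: $-14962$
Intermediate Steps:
$I{\left(u \right)} = -28$ ($I{\left(u \right)} = -12 + 4 \left(-4\right) = -12 - 16 = -28$)
$F{\left(X \right)} = 48$ ($F{\left(X \right)} = \left(-8\right) \left(-6\right) = 48$)
$L = -15010$ ($L = - (-117240 + 132250) = \left(-1\right) 15010 = -15010$)
$F{\left(I{\left(y{\left(-5,6 \right)} \right)} \right)} + L = 48 - 15010 = -14962$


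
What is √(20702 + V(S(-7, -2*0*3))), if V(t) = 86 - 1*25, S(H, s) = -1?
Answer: 3*√2307 ≈ 144.09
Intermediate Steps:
V(t) = 61 (V(t) = 86 - 25 = 61)
√(20702 + V(S(-7, -2*0*3))) = √(20702 + 61) = √20763 = 3*√2307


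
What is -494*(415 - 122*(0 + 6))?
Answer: 156598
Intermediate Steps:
-494*(415 - 122*(0 + 6)) = -494*(415 - 122*6) = -494*(415 - 732) = -494*(-317) = 156598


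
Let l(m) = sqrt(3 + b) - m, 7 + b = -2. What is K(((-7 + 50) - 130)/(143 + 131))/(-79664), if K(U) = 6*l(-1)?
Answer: -3/39832 - 3*I*sqrt(6)/39832 ≈ -7.5316e-5 - 0.00018449*I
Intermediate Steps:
b = -9 (b = -7 - 2 = -9)
l(m) = -m + I*sqrt(6) (l(m) = sqrt(3 - 9) - m = sqrt(-6) - m = I*sqrt(6) - m = -m + I*sqrt(6))
K(U) = 6 + 6*I*sqrt(6) (K(U) = 6*(-1*(-1) + I*sqrt(6)) = 6*(1 + I*sqrt(6)) = 6 + 6*I*sqrt(6))
K(((-7 + 50) - 130)/(143 + 131))/(-79664) = (6 + 6*I*sqrt(6))/(-79664) = (6 + 6*I*sqrt(6))*(-1/79664) = -3/39832 - 3*I*sqrt(6)/39832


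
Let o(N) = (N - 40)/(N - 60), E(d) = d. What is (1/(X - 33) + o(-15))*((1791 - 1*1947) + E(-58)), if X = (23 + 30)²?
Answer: -3268957/20820 ≈ -157.01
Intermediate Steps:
o(N) = (-40 + N)/(-60 + N)
X = 2809 (X = 53² = 2809)
(1/(X - 33) + o(-15))*((1791 - 1*1947) + E(-58)) = (1/(2809 - 33) + (-40 - 15)/(-60 - 15))*((1791 - 1*1947) - 58) = (1/2776 - 55/(-75))*((1791 - 1947) - 58) = (1/2776 - 1/75*(-55))*(-156 - 58) = (1/2776 + 11/15)*(-214) = (30551/41640)*(-214) = -3268957/20820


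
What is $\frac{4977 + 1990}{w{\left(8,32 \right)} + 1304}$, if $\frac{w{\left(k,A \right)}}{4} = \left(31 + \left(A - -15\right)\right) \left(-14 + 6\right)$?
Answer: $- \frac{6967}{1192} \approx -5.8448$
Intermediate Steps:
$w{\left(k,A \right)} = -1472 - 32 A$ ($w{\left(k,A \right)} = 4 \left(31 + \left(A - -15\right)\right) \left(-14 + 6\right) = 4 \left(31 + \left(A + 15\right)\right) \left(-8\right) = 4 \left(31 + \left(15 + A\right)\right) \left(-8\right) = 4 \left(46 + A\right) \left(-8\right) = 4 \left(-368 - 8 A\right) = -1472 - 32 A$)
$\frac{4977 + 1990}{w{\left(8,32 \right)} + 1304} = \frac{4977 + 1990}{\left(-1472 - 1024\right) + 1304} = \frac{6967}{\left(-1472 - 1024\right) + 1304} = \frac{6967}{-2496 + 1304} = \frac{6967}{-1192} = 6967 \left(- \frac{1}{1192}\right) = - \frac{6967}{1192}$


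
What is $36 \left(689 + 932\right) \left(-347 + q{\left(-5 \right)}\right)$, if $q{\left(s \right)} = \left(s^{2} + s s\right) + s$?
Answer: $-17623512$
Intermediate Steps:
$q{\left(s \right)} = s + 2 s^{2}$ ($q{\left(s \right)} = \left(s^{2} + s^{2}\right) + s = 2 s^{2} + s = s + 2 s^{2}$)
$36 \left(689 + 932\right) \left(-347 + q{\left(-5 \right)}\right) = 36 \left(689 + 932\right) \left(-347 - 5 \left(1 + 2 \left(-5\right)\right)\right) = 36 \cdot 1621 \left(-347 - 5 \left(1 - 10\right)\right) = 36 \cdot 1621 \left(-347 - -45\right) = 36 \cdot 1621 \left(-347 + 45\right) = 36 \cdot 1621 \left(-302\right) = 36 \left(-489542\right) = -17623512$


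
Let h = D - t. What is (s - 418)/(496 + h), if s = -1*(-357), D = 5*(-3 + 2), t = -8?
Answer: -61/499 ≈ -0.12224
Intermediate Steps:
D = -5 (D = 5*(-1) = -5)
s = 357
h = 3 (h = -5 - 1*(-8) = -5 + 8 = 3)
(s - 418)/(496 + h) = (357 - 418)/(496 + 3) = -61/499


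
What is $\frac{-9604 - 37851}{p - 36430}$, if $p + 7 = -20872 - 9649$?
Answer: $\frac{47455}{66958} \approx 0.70873$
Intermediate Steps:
$p = -30528$ ($p = -7 - 30521 = -30528$)
$\frac{-9604 - 37851}{p - 36430} = \frac{-9604 - 37851}{-30528 - 36430} = - \frac{47455}{-66958} = \left(-47455\right) \left(- \frac{1}{66958}\right) = \frac{47455}{66958}$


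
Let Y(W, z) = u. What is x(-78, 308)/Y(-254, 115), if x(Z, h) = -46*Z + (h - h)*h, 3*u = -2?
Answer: -5382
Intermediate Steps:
u = -⅔ (u = (⅓)*(-2) = -⅔ ≈ -0.66667)
Y(W, z) = -⅔
x(Z, h) = -46*Z (x(Z, h) = -46*Z + 0*h = -46*Z + 0 = -46*Z)
x(-78, 308)/Y(-254, 115) = (-46*(-78))/(-⅔) = 3588*(-3/2) = -5382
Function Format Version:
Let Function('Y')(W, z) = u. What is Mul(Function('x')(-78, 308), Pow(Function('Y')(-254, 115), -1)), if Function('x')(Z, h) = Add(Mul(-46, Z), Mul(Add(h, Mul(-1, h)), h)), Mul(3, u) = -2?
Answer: -5382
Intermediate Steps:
u = Rational(-2, 3) (u = Mul(Rational(1, 3), -2) = Rational(-2, 3) ≈ -0.66667)
Function('Y')(W, z) = Rational(-2, 3)
Function('x')(Z, h) = Mul(-46, Z) (Function('x')(Z, h) = Add(Mul(-46, Z), Mul(0, h)) = Add(Mul(-46, Z), 0) = Mul(-46, Z))
Mul(Function('x')(-78, 308), Pow(Function('Y')(-254, 115), -1)) = Mul(Mul(-46, -78), Pow(Rational(-2, 3), -1)) = Mul(3588, Rational(-3, 2)) = -5382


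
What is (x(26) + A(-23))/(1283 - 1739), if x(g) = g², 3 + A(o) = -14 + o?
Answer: -53/38 ≈ -1.3947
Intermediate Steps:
A(o) = -17 + o (A(o) = -3 + (-14 + o) = -17 + o)
(x(26) + A(-23))/(1283 - 1739) = (26² + (-17 - 23))/(1283 - 1739) = (676 - 40)/(-456) = 636*(-1/456) = -53/38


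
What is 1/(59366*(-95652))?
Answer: -1/5678476632 ≈ -1.7610e-10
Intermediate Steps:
1/(59366*(-95652)) = (1/59366)*(-1/95652) = -1/5678476632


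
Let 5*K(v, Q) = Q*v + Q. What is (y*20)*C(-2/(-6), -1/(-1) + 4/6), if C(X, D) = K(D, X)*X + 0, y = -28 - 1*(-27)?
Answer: -32/27 ≈ -1.1852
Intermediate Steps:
K(v, Q) = Q/5 + Q*v/5 (K(v, Q) = (Q*v + Q)/5 = (Q + Q*v)/5 = Q/5 + Q*v/5)
y = -1 (y = -28 + 27 = -1)
C(X, D) = X²*(1 + D)/5 (C(X, D) = (X*(1 + D)/5)*X + 0 = X²*(1 + D)/5 + 0 = X²*(1 + D)/5)
(y*20)*C(-2/(-6), -1/(-1) + 4/6) = (-1*20)*((-2/(-6))²*(1 + (-1/(-1) + 4/6))/5) = -4*(-2*(-⅙))²*(1 + (-1*(-1) + 4*(⅙))) = -4*(⅓)²*(1 + (1 + ⅔)) = -4*(1 + 5/3)/9 = -4*8/(9*3) = -20*8/135 = -32/27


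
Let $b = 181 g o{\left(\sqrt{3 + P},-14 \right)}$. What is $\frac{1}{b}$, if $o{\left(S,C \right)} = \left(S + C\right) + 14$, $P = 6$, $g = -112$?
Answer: $- \frac{1}{60816} \approx -1.6443 \cdot 10^{-5}$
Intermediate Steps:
$o{\left(S,C \right)} = 14 + C + S$ ($o{\left(S,C \right)} = \left(C + S\right) + 14 = 14 + C + S$)
$b = -60816$ ($b = 181 \left(-112\right) \left(14 - 14 + \sqrt{3 + 6}\right) = - 20272 \left(14 - 14 + \sqrt{9}\right) = - 20272 \left(14 - 14 + 3\right) = \left(-20272\right) 3 = -60816$)
$\frac{1}{b} = \frac{1}{-60816} = - \frac{1}{60816}$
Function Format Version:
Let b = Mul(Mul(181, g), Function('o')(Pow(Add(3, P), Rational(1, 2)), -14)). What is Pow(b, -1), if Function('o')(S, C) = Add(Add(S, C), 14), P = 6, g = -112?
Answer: Rational(-1, 60816) ≈ -1.6443e-5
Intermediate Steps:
Function('o')(S, C) = Add(14, C, S) (Function('o')(S, C) = Add(Add(C, S), 14) = Add(14, C, S))
b = -60816 (b = Mul(Mul(181, -112), Add(14, -14, Pow(Add(3, 6), Rational(1, 2)))) = Mul(-20272, Add(14, -14, Pow(9, Rational(1, 2)))) = Mul(-20272, Add(14, -14, 3)) = Mul(-20272, 3) = -60816)
Pow(b, -1) = Pow(-60816, -1) = Rational(-1, 60816)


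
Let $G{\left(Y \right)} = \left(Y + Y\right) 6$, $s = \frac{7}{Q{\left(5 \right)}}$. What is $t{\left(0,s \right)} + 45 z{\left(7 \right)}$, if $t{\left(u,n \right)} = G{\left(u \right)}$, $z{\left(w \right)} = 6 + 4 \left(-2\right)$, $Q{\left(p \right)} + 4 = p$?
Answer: $-90$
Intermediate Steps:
$Q{\left(p \right)} = -4 + p$
$z{\left(w \right)} = -2$ ($z{\left(w \right)} = 6 - 8 = -2$)
$s = 7$ ($s = \frac{7}{-4 + 5} = \frac{7}{1} = 7 \cdot 1 = 7$)
$G{\left(Y \right)} = 12 Y$ ($G{\left(Y \right)} = 2 Y 6 = 12 Y$)
$t{\left(u,n \right)} = 12 u$
$t{\left(0,s \right)} + 45 z{\left(7 \right)} = 12 \cdot 0 + 45 \left(-2\right) = 0 - 90 = -90$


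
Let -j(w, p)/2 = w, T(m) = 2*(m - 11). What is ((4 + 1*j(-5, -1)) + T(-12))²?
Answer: 1024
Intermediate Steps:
T(m) = -22 + 2*m (T(m) = 2*(-11 + m) = -22 + 2*m)
j(w, p) = -2*w
((4 + 1*j(-5, -1)) + T(-12))² = ((4 + 1*(-2*(-5))) + (-22 + 2*(-12)))² = ((4 + 1*10) + (-22 - 24))² = ((4 + 10) - 46)² = (14 - 46)² = (-32)² = 1024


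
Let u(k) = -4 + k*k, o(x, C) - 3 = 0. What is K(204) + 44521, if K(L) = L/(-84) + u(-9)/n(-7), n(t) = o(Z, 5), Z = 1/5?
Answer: 935429/21 ≈ 44544.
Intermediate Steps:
Z = 1/5 ≈ 0.20000
o(x, C) = 3 (o(x, C) = 3 + 0 = 3)
n(t) = 3
u(k) = -4 + k**2
K(L) = 77/3 - L/84 (K(L) = L/(-84) + (-4 + (-9)**2)/3 = L*(-1/84) + (-4 + 81)*(1/3) = -L/84 + 77*(1/3) = -L/84 + 77/3 = 77/3 - L/84)
K(204) + 44521 = (77/3 - 1/84*204) + 44521 = (77/3 - 17/7) + 44521 = 488/21 + 44521 = 935429/21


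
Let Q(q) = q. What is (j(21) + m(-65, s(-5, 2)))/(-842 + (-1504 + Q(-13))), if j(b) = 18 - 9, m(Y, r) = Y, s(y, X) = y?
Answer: 8/337 ≈ 0.023739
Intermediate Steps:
j(b) = 9
(j(21) + m(-65, s(-5, 2)))/(-842 + (-1504 + Q(-13))) = (9 - 65)/(-842 + (-1504 - 13)) = -56/(-842 - 1517) = -56/(-2359) = -56*(-1/2359) = 8/337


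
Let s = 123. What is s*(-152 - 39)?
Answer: -23493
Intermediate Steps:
s*(-152 - 39) = 123*(-152 - 39) = 123*(-191) = -23493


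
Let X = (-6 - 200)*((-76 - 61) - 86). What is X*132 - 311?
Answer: 6063505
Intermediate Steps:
X = 45938 (X = -206*(-137 - 86) = -206*(-223) = 45938)
X*132 - 311 = 45938*132 - 311 = 6063816 - 311 = 6063505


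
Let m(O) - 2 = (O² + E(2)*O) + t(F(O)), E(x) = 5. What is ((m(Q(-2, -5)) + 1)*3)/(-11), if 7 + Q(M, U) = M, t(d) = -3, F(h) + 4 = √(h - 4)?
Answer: -108/11 ≈ -9.8182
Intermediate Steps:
F(h) = -4 + √(-4 + h) (F(h) = -4 + √(h - 4) = -4 + √(-4 + h))
Q(M, U) = -7 + M
m(O) = -1 + O² + 5*O (m(O) = 2 + ((O² + 5*O) - 3) = 2 + (-3 + O² + 5*O) = -1 + O² + 5*O)
((m(Q(-2, -5)) + 1)*3)/(-11) = (((-1 + (-7 - 2)² + 5*(-7 - 2)) + 1)*3)/(-11) = (((-1 + (-9)² + 5*(-9)) + 1)*3)*(-1/11) = (((-1 + 81 - 45) + 1)*3)*(-1/11) = ((35 + 1)*3)*(-1/11) = (36*3)*(-1/11) = 108*(-1/11) = -108/11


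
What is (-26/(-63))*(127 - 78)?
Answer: 182/9 ≈ 20.222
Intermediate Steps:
(-26/(-63))*(127 - 78) = -26*(-1/63)*49 = (26/63)*49 = 182/9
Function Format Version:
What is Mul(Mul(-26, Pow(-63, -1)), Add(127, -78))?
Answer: Rational(182, 9) ≈ 20.222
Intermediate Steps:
Mul(Mul(-26, Pow(-63, -1)), Add(127, -78)) = Mul(Mul(-26, Rational(-1, 63)), 49) = Mul(Rational(26, 63), 49) = Rational(182, 9)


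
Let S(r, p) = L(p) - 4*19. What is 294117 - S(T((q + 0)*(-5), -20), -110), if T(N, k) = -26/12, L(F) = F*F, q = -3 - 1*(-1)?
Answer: 282093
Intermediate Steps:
q = -2 (q = -3 + 1 = -2)
L(F) = F²
T(N, k) = -13/6 (T(N, k) = -26*1/12 = -13/6)
S(r, p) = -76 + p² (S(r, p) = p² - 4*19 = p² - 76 = -76 + p²)
294117 - S(T((q + 0)*(-5), -20), -110) = 294117 - (-76 + (-110)²) = 294117 - (-76 + 12100) = 294117 - 1*12024 = 294117 - 12024 = 282093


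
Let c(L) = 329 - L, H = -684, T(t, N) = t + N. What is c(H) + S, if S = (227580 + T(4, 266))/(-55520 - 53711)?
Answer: 110423153/109231 ≈ 1010.9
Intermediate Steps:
T(t, N) = N + t
S = -227850/109231 (S = (227580 + (266 + 4))/(-55520 - 53711) = (227580 + 270)/(-109231) = 227850*(-1/109231) = -227850/109231 ≈ -2.0859)
c(H) + S = (329 - 1*(-684)) - 227850/109231 = (329 + 684) - 227850/109231 = 1013 - 227850/109231 = 110423153/109231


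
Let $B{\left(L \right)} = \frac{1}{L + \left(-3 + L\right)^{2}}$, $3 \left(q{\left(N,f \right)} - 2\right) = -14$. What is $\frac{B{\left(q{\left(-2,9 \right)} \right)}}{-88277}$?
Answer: $- \frac{9}{23393405} \approx -3.8472 \cdot 10^{-7}$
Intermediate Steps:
$q{\left(N,f \right)} = - \frac{8}{3}$ ($q{\left(N,f \right)} = 2 + \frac{1}{3} \left(-14\right) = 2 - \frac{14}{3} = - \frac{8}{3}$)
$\frac{B{\left(q{\left(-2,9 \right)} \right)}}{-88277} = \frac{1}{\left(- \frac{8}{3} + \left(-3 - \frac{8}{3}\right)^{2}\right) \left(-88277\right)} = \frac{1}{- \frac{8}{3} + \left(- \frac{17}{3}\right)^{2}} \left(- \frac{1}{88277}\right) = \frac{1}{- \frac{8}{3} + \frac{289}{9}} \left(- \frac{1}{88277}\right) = \frac{1}{\frac{265}{9}} \left(- \frac{1}{88277}\right) = \frac{9}{265} \left(- \frac{1}{88277}\right) = - \frac{9}{23393405}$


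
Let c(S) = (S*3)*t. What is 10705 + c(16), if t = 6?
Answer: 10993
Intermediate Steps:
c(S) = 18*S (c(S) = (S*3)*6 = (3*S)*6 = 18*S)
10705 + c(16) = 10705 + 18*16 = 10705 + 288 = 10993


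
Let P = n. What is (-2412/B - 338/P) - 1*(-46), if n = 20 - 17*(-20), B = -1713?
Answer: 4776101/102780 ≈ 46.469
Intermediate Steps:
n = 360 (n = 20 + 340 = 360)
P = 360
(-2412/B - 338/P) - 1*(-46) = (-2412/(-1713) - 338/360) - 1*(-46) = (-2412*(-1/1713) - 338*1/360) + 46 = (804/571 - 169/180) + 46 = 48221/102780 + 46 = 4776101/102780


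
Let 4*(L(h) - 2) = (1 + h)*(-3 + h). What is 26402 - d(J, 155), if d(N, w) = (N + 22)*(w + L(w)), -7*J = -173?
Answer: -1804981/7 ≈ -2.5785e+5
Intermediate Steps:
L(h) = 2 + (1 + h)*(-3 + h)/4 (L(h) = 2 + ((1 + h)*(-3 + h))/4 = 2 + (1 + h)*(-3 + h)/4)
J = 173/7 (J = -⅐*(-173) = 173/7 ≈ 24.714)
d(N, w) = (22 + N)*(5/4 + w/2 + w²/4) (d(N, w) = (N + 22)*(w + (5/4 - w/2 + w²/4)) = (22 + N)*(5/4 + w/2 + w²/4))
26402 - d(J, 155) = 26402 - (55/2 + 11*155 + (5/4)*(173/7) + (11/2)*155² + (½)*(173/7)*155 + (¼)*(173/7)*155²) = 26402 - (55/2 + 1705 + 865/28 + (11/2)*24025 + 26815/14 + (¼)*(173/7)*24025) = 26402 - (55/2 + 1705 + 865/28 + 264275/2 + 26815/14 + 4156325/28) = 26402 - 1*1989795/7 = 26402 - 1989795/7 = -1804981/7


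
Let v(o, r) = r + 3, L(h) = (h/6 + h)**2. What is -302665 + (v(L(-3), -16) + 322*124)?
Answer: -262750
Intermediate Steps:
L(h) = 49*h**2/36 (L(h) = (h*(1/6) + h)**2 = (h/6 + h)**2 = (7*h/6)**2 = 49*h**2/36)
v(o, r) = 3 + r
-302665 + (v(L(-3), -16) + 322*124) = -302665 + ((3 - 16) + 322*124) = -302665 + (-13 + 39928) = -302665 + 39915 = -262750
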